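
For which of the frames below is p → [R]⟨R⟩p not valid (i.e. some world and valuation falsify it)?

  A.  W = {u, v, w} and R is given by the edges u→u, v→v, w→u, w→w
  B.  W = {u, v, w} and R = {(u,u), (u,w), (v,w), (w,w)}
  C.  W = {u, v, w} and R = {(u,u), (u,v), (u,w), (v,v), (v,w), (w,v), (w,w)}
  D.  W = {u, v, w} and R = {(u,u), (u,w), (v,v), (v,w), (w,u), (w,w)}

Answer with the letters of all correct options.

A, B, C, D

The schema p → [R]⟨R⟩p is axiom B; it is valid on a frame iff R is symmetric.
(A) R is not symmetric (w R u but not u R w), so the schema fails here.
(B) R is not symmetric (u R w but not w R u), so the schema fails here.
(C) R is not symmetric (u R v but not v R u), so the schema fails here.
(D) R is not symmetric (v R w but not w R v), so the schema fails here.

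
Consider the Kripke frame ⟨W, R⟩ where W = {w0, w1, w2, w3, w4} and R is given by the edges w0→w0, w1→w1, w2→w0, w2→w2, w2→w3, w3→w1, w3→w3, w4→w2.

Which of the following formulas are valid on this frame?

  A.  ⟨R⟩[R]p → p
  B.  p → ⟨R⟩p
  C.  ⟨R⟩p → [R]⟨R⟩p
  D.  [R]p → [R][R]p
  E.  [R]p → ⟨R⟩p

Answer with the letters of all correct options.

R is not reflexive: not w4 R w4.
R is not symmetric: w2 R w0 but not w0 R w2.
R is not transitive: w2 R w3 and w3 R w1 but not w2 R w1.
R is not euclidean: w2 R w0 and w2 R w2 but not w0 R w2.
R is serial: every world has an R-successor.
(A) the dual of axiom B: valid iff R is symmetric. R is not symmetric — not valid.
(B) p → ⟨R⟩p (the dual of axiom T) characterises the reflexive frames. R is not reflexive — not valid.
(C) ⟨R⟩p → [R]⟨R⟩p (axiom 5) characterises the euclidean frames. R is not euclidean — not valid.
(D) [R]p → [R][R]p is axiom 4, which corresponds to transitivity. R is not transitive — not valid.
(E) [R]p → ⟨R⟩p (axiom D) characterises the serial frames. R is serial — valid.

E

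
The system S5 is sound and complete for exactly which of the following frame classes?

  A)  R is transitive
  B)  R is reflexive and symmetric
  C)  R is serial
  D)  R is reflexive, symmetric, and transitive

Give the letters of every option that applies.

(A) this class determines K4, not S5.
(B) this class determines B (= KTB), not S5.
(C) this class determines D, not S5.
(D) S5 is sound and complete for exactly this class.

D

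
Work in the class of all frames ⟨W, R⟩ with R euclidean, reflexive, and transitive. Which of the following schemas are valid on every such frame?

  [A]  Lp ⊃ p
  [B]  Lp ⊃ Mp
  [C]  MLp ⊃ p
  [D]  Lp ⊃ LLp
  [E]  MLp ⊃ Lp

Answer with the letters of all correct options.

A, B, C, D, E

A relation that is euclidean, reflexive, and transitive is also serial and symmetric.
(A) Lp ⊃ p (axiom T) characterises the reflexive frames. Every such R is reflexive — valid.
(B) Lp ⊃ Mp is axiom D, which corresponds to seriality. Every such R is serial — valid.
(C) MLp ⊃ p is the dual of axiom B; it is valid on a frame exactly when R is symmetric. Every such R is symmetric, so valid.
(D) axiom 4: valid iff R is transitive. Every such R is transitive — valid.
(E) the dual of axiom 5: valid iff R is euclidean. Every such R is euclidean — valid.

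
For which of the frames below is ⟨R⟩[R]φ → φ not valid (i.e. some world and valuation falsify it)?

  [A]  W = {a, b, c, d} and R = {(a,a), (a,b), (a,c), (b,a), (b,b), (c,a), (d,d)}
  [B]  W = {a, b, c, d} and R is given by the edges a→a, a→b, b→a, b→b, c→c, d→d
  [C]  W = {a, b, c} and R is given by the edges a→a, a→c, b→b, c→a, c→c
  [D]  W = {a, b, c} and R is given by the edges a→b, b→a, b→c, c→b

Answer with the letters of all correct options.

The schema ⟨R⟩[R]φ → φ is the dual of axiom B; it is valid on a frame iff R is symmetric.
(A) R is symmetric (every R-edge is matched by its reverse), so the schema is valid here.
(B) R is symmetric (every R-edge is matched by its reverse), so the schema is valid here.
(C) R is symmetric (every R-edge is matched by its reverse), so the schema is valid here.
(D) R is symmetric (every R-edge is matched by its reverse), so the schema is valid here.

none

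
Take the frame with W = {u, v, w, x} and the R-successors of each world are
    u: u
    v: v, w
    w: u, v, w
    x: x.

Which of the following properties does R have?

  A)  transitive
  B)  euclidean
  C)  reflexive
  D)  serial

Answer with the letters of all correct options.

C, D

(A) not transitive: v R w and w R u but not v R u.
(B) not euclidean: w R u and w R v but not u R v.
(C) reflexive: each world relates to itself.
(D) serial: every world has an R-successor.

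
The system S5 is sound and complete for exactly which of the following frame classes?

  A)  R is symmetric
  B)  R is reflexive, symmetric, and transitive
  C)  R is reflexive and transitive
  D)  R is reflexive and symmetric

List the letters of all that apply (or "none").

B

(A) this class determines KB, not S5.
(B) S5 is sound and complete for exactly this class.
(C) this class determines S4, not S5.
(D) this class determines B (= KTB), not S5.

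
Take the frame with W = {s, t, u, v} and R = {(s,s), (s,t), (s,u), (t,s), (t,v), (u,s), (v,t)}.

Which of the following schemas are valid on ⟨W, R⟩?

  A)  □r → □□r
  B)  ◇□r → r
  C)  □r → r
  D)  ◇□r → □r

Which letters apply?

B

R is not reflexive: not t R t.
R is symmetric: every R-edge is matched by its reverse.
R is not transitive: s R t and t R v but not s R v.
R is not euclidean: s R t and s R u but not t R u.
(A) □r → □□r (axiom 4) characterises the transitive frames. R is not transitive — not valid.
(B) ◇□r → r is the dual of axiom B, which corresponds to symmetry. R is symmetric — valid.
(C) □r → r (axiom T) characterises the reflexive frames. R is not reflexive — not valid.
(D) ◇□r → □r is the dual of axiom 5, which corresponds to the euclidean property. R is not euclidean — not valid.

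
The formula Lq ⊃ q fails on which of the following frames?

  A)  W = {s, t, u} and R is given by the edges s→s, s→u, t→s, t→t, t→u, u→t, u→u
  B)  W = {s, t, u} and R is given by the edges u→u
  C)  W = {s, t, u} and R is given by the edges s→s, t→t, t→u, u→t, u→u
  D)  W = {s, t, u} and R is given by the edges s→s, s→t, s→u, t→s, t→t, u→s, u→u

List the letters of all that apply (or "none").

The schema Lq ⊃ q is axiom T; it is valid on a frame iff R is reflexive.
(A) R is reflexive (each world relates to itself), so the schema is valid here.
(B) R is not reflexive (not s R s), so the schema fails here.
(C) R is reflexive (each world relates to itself), so the schema is valid here.
(D) R is reflexive (each world relates to itself), so the schema is valid here.

B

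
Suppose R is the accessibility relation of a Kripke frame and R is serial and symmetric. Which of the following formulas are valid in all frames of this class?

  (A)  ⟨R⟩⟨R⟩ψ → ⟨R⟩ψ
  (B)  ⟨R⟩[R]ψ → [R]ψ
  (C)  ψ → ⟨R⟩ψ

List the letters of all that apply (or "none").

none

(A) ⟨R⟩⟨R⟩ψ → ⟨R⟩ψ (the dual of axiom 4) characterises the transitive frames. Such an R need not be transitive — not valid.
(B) the dual of axiom 5: valid iff R is euclidean. Such an R need not be euclidean — not valid.
(C) ψ → ⟨R⟩ψ is the dual of axiom T, which corresponds to reflexivity. Such an R need not be reflexive — not valid.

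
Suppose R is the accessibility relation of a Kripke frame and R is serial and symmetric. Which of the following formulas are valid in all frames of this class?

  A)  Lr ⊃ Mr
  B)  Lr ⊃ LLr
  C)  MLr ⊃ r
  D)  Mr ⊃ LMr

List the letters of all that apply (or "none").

A, C

(A) axiom D: valid iff R is serial. Every such R is serial — valid.
(B) Lr ⊃ LLr is axiom 4, which corresponds to transitivity. Such an R need not be transitive — not valid.
(C) MLr ⊃ r is the dual of axiom B; it is valid on a frame exactly when R is symmetric. Every such R is symmetric, so valid.
(D) Mr ⊃ LMr is axiom 5; it is valid on a frame exactly when R is euclidean. Such an R need not be euclidean, so not valid.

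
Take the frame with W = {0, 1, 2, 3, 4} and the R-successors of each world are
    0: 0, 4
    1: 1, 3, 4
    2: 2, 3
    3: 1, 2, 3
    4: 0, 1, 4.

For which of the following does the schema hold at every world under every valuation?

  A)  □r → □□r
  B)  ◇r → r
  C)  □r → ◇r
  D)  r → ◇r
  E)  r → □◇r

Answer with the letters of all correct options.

R is reflexive: each world relates to itself.
R is symmetric: every R-edge is matched by its reverse.
R is not transitive: 0 R 4 and 4 R 1 but not 0 R 1.
R is serial: every world has an R-successor.
R is not a subset of the identity: 0 R 4 with 0 ≠ 4.
(A) □r → □□r is axiom 4, which corresponds to transitivity. R is not transitive — not valid.
(B) ◇r → r is valid only on frames where every R-edge is a self-loop. Here R ⊄ identity — not valid.
(C) □r → ◇r (axiom D) characterises the serial frames. R is serial — valid.
(D) r → ◇r is the dual of axiom T; it is valid on a frame exactly when R is reflexive. R is reflexive, so valid.
(E) axiom B: valid iff R is symmetric. R is symmetric — valid.

C, D, E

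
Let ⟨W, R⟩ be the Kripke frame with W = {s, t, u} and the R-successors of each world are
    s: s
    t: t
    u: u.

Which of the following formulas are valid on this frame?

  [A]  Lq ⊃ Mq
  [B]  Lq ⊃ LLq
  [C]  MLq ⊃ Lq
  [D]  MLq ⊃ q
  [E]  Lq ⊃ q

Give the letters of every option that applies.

A, B, C, D, E

R is reflexive: each world relates to itself.
R is symmetric: every R-edge is matched by its reverse.
R is transitive: R is closed under composition.
R is euclidean: any two R-successors of the same world are R-related.
R is serial: every world has an R-successor.
(A) Lq ⊃ Mq is axiom D, which corresponds to seriality. R is serial — valid.
(B) axiom 4: valid iff R is transitive. R is transitive — valid.
(C) MLq ⊃ Lq is the dual of axiom 5; it is valid on a frame exactly when R is euclidean. R is euclidean, so valid.
(D) MLq ⊃ q (the dual of axiom B) characterises the symmetric frames. R is symmetric — valid.
(E) Lq ⊃ q is axiom T; it is valid on a frame exactly when R is reflexive. R is reflexive, so valid.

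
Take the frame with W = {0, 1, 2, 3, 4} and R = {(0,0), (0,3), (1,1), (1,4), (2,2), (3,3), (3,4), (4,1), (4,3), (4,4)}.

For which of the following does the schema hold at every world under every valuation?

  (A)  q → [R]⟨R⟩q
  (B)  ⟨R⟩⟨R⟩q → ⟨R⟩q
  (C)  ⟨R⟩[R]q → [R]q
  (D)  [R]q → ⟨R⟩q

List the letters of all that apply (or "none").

R is not symmetric: 0 R 3 but not 3 R 0.
R is not transitive: 0 R 3 and 3 R 4 but not 0 R 4.
R is not euclidean: 0 R 3 and 0 R 0 but not 3 R 0.
R is serial: every world has an R-successor.
(A) q → [R]⟨R⟩q is axiom B, which corresponds to symmetry. R is not symmetric — not valid.
(B) ⟨R⟩⟨R⟩q → ⟨R⟩q is the dual of axiom 4; it is valid on a frame exactly when R is transitive. R is not transitive, so not valid.
(C) ⟨R⟩[R]q → [R]q is the dual of axiom 5, which corresponds to the euclidean property. R is not euclidean — not valid.
(D) axiom D: valid iff R is serial. R is serial — valid.

D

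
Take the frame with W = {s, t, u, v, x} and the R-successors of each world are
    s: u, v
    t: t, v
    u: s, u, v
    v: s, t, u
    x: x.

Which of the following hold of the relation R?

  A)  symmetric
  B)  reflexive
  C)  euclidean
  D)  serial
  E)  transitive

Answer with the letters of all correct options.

(A) symmetric: every R-edge is matched by its reverse.
(B) not reflexive: not s R s.
(C) not euclidean: v R s and v R t but not s R t.
(D) serial: every world has an R-successor.
(E) not transitive: s R u and u R s but not s R s.

A, D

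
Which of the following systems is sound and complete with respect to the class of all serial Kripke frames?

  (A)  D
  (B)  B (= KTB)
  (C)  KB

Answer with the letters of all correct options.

(A) D is determined by exactly this class.
(B) B (= KTB) is determined by the class of reflexive and symmetric frames.
(C) KB is determined by the class of symmetric frames.

A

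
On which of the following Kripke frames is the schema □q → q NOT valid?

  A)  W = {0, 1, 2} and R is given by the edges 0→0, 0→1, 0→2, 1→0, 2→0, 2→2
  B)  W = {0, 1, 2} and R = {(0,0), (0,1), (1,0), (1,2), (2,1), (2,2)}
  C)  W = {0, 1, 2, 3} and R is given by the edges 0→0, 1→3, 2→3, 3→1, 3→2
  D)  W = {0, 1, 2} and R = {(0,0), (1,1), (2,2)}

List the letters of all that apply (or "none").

The schema □q → q is axiom T; it is valid on a frame iff R is reflexive.
(A) R is not reflexive (not 1 R 1), so the schema fails here.
(B) R is not reflexive (not 1 R 1), so the schema fails here.
(C) R is not reflexive (not 1 R 1), so the schema fails here.
(D) R is reflexive (each world relates to itself), so the schema is valid here.

A, B, C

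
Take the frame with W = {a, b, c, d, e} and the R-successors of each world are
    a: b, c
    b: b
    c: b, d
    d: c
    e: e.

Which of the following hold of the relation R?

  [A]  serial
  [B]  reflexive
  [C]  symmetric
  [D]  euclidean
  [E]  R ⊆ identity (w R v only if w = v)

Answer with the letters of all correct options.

A

(A) serial: every world has an R-successor.
(B) not reflexive: not a R a.
(C) not symmetric: a R b but not b R a.
(D) not euclidean: a R b and a R c but not b R c.
(E) not ⊆ identity: a R b with a ≠ b.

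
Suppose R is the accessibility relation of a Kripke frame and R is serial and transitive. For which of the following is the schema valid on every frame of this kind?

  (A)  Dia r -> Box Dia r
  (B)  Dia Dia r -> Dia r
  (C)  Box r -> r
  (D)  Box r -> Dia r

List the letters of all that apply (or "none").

(A) axiom 5: valid iff R is euclidean. Such an R need not be euclidean — not valid.
(B) Dia Dia r -> Dia r is the dual of axiom 4; it is valid on a frame exactly when R is transitive. Every such R is transitive, so valid.
(C) Box r -> r is axiom T; it is valid on a frame exactly when R is reflexive. Such an R need not be reflexive, so not valid.
(D) Box r -> Dia r is axiom D, which corresponds to seriality. Every such R is serial — valid.

B, D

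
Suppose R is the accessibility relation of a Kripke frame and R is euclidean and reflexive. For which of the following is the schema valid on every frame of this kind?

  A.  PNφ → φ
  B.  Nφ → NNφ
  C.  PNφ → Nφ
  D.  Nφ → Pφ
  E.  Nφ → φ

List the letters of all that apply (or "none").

A reflexive euclidean relation is also symmetric (from wRw and wRv the euclidean condition gives vRw) and hence transitive; it is an equivalence relation.
(A) PNφ → φ is the dual of axiom B, which corresponds to symmetry. Every such R is symmetric — valid.
(B) Nφ → NNφ is axiom 4; it is valid on a frame exactly when R is transitive. Every such R is transitive, so valid.
(C) PNφ → Nφ is the dual of axiom 5; it is valid on a frame exactly when R is euclidean. Every such R is euclidean, so valid.
(D) axiom D: valid iff R is serial. Every such R is serial — valid.
(E) Nφ → φ is axiom T, which corresponds to reflexivity. Every such R is reflexive — valid.

A, B, C, D, E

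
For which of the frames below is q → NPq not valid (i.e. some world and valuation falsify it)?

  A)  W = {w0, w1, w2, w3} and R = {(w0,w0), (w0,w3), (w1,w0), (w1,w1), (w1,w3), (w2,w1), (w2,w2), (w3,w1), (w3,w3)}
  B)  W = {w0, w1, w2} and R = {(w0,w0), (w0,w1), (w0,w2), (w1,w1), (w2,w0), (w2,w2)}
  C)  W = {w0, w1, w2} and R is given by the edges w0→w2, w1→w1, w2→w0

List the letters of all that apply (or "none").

A, B

The schema q → NPq is axiom B; it is valid on a frame iff R is symmetric.
(A) R is not symmetric (w0 R w3 but not w3 R w0), so the schema fails here.
(B) R is not symmetric (w0 R w1 but not w1 R w0), so the schema fails here.
(C) R is symmetric (every R-edge is matched by its reverse), so the schema is valid here.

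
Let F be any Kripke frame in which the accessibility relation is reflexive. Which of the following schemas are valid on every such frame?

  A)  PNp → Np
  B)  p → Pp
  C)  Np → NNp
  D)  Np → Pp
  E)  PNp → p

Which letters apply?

A reflexive relation is serial.
(A) PNp → Np is the dual of axiom 5; it is valid on a frame exactly when R is euclidean. Such an R need not be euclidean, so not valid.
(B) p → Pp is the dual of axiom T; it is valid on a frame exactly when R is reflexive. Every such R is reflexive, so valid.
(C) Np → NNp is axiom 4; it is valid on a frame exactly when R is transitive. Such an R need not be transitive, so not valid.
(D) Np → Pp is axiom D; it is valid on a frame exactly when R is serial. Every such R is serial, so valid.
(E) the dual of axiom B: valid iff R is symmetric. Such an R need not be symmetric — not valid.

B, D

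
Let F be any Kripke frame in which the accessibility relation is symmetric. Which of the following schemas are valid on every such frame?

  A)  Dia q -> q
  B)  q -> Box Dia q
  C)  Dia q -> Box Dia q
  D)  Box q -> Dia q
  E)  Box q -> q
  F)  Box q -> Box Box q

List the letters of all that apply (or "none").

B

(A) Dia q -> q (the converse of T) corresponds to R being a subset of the identity. Such an R need not be a subset of the identity, so not valid.
(B) q -> Box Dia q is axiom B, which corresponds to symmetry. Every such R is symmetric — valid.
(C) axiom 5: valid iff R is euclidean. Such an R need not be euclidean — not valid.
(D) Box q -> Dia q is axiom D, which corresponds to seriality. Such an R need not be serial — not valid.
(E) Box q -> q is axiom T, which corresponds to reflexivity. Such an R need not be reflexive — not valid.
(F) axiom 4: valid iff R is transitive. Such an R need not be transitive — not valid.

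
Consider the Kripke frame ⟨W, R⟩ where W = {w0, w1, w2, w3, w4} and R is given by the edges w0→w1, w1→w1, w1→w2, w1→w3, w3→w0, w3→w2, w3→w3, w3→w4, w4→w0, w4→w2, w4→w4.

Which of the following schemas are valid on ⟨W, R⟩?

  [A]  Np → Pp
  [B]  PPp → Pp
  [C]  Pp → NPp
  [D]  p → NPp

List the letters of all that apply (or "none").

R is not symmetric: w0 R w1 but not w1 R w0.
R is not transitive: w0 R w1 and w1 R w2 but not w0 R w2.
R is not euclidean: w1 R w2 and w1 R w1 but not w2 R w1.
R is not serial: w2 has no R-successor.
(A) Np → Pp (axiom D) characterises the serial frames. R is not serial — not valid.
(B) the dual of axiom 4: valid iff R is transitive. R is not transitive — not valid.
(C) axiom 5: valid iff R is euclidean. R is not euclidean — not valid.
(D) axiom B: valid iff R is symmetric. R is not symmetric — not valid.

none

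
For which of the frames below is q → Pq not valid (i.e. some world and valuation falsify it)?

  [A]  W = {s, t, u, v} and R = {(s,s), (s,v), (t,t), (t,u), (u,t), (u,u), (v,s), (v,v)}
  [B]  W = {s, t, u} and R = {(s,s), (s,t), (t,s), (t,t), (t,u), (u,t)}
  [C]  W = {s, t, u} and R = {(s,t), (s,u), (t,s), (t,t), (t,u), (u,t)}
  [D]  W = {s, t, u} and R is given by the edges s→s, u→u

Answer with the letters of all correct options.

B, C, D

The schema q → Pq is the dual of axiom T; it is valid on a frame iff R is reflexive.
(A) R is reflexive (each world relates to itself), so the schema is valid here.
(B) R is not reflexive (not u R u), so the schema fails here.
(C) R is not reflexive (not s R s), so the schema fails here.
(D) R is not reflexive (not t R t), so the schema fails here.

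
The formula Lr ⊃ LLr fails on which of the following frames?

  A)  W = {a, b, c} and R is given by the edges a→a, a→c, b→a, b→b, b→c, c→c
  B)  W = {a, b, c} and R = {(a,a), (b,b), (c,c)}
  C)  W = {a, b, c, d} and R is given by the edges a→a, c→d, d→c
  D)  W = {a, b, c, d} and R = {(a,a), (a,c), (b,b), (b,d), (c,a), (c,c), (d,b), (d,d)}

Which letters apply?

The schema Lr ⊃ LLr is axiom 4; it is valid on a frame iff R is transitive.
(A) R is transitive (R is closed under composition), so the schema is valid here.
(B) R is transitive (R is closed under composition), so the schema is valid here.
(C) R is not transitive (c R d and d R c but not c R c), so the schema fails here.
(D) R is transitive (R is closed under composition), so the schema is valid here.

C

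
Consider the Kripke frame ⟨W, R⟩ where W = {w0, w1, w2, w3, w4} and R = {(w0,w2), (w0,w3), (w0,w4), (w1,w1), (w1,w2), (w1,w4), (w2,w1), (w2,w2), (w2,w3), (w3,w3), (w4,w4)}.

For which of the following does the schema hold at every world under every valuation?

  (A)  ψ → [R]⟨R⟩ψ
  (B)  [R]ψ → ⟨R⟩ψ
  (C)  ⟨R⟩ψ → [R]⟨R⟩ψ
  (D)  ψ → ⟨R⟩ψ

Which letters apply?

R is not reflexive: not w0 R w0.
R is not symmetric: w0 R w2 but not w2 R w0.
R is not euclidean: w0 R w2 and w0 R w4 but not w2 R w4.
R is serial: every world has an R-successor.
(A) ψ → [R]⟨R⟩ψ (axiom B) characterises the symmetric frames. R is not symmetric — not valid.
(B) axiom D: valid iff R is serial. R is serial — valid.
(C) axiom 5: valid iff R is euclidean. R is not euclidean — not valid.
(D) ψ → ⟨R⟩ψ is the dual of axiom T; it is valid on a frame exactly when R is reflexive. R is not reflexive, so not valid.

B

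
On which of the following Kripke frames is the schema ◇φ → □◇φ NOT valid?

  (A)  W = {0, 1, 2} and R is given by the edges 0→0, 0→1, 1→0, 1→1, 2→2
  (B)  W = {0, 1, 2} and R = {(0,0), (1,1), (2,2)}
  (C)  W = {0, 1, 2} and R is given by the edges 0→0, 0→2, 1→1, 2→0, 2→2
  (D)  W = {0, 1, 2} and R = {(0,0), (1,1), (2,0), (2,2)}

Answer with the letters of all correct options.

The schema ◇φ → □◇φ is axiom 5; it is valid on a frame iff R is euclidean.
(A) R is euclidean (any two R-successors of the same world are R-related), so the schema is valid here.
(B) R is euclidean (any two R-successors of the same world are R-related), so the schema is valid here.
(C) R is euclidean (any two R-successors of the same world are R-related), so the schema is valid here.
(D) R is not euclidean (2 R 0 and 2 R 2 but not 0 R 2), so the schema fails here.

D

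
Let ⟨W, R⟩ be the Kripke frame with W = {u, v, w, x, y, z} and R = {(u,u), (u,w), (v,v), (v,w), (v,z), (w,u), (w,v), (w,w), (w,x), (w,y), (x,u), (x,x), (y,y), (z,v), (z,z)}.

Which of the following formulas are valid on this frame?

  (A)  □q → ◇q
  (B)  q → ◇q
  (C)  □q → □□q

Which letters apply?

R is reflexive: each world relates to itself.
R is not transitive: u R w and w R v but not u R v.
R is serial: every world has an R-successor.
(A) axiom D: valid iff R is serial. R is serial — valid.
(B) q → ◇q (the dual of axiom T) characterises the reflexive frames. R is reflexive — valid.
(C) axiom 4: valid iff R is transitive. R is not transitive — not valid.

A, B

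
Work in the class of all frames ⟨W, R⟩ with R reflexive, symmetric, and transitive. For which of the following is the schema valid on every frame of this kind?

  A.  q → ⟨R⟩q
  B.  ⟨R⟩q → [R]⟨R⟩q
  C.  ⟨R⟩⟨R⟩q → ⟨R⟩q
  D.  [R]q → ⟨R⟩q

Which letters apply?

A, B, C, D

A relation that is reflexive, symmetric, and transitive is also euclidean and serial.
(A) q → ⟨R⟩q is the dual of axiom T; it is valid on a frame exactly when R is reflexive. Every such R is reflexive, so valid.
(B) ⟨R⟩q → [R]⟨R⟩q (axiom 5) characterises the euclidean frames. Every such R is euclidean — valid.
(C) ⟨R⟩⟨R⟩q → ⟨R⟩q (the dual of axiom 4) characterises the transitive frames. Every such R is transitive — valid.
(D) axiom D: valid iff R is serial. Every such R is serial — valid.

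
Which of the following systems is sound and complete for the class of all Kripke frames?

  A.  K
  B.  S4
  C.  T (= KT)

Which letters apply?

(A) K is determined by exactly this class.
(B) S4 is determined by the class of reflexive and transitive frames.
(C) T (= KT) is determined by the class of reflexive frames.

A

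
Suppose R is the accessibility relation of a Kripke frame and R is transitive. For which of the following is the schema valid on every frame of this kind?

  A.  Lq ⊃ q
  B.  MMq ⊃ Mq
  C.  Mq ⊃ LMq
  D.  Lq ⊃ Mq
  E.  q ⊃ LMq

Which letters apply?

(A) Lq ⊃ q (axiom T) characterises the reflexive frames. Such an R need not be reflexive — not valid.
(B) MMq ⊃ Mq is the dual of axiom 4; it is valid on a frame exactly when R is transitive. Every such R is transitive, so valid.
(C) Mq ⊃ LMq (axiom 5) characterises the euclidean frames. Such an R need not be euclidean — not valid.
(D) Lq ⊃ Mq is axiom D, which corresponds to seriality. Such an R need not be serial — not valid.
(E) q ⊃ LMq is axiom B; it is valid on a frame exactly when R is symmetric. Such an R need not be symmetric, so not valid.

B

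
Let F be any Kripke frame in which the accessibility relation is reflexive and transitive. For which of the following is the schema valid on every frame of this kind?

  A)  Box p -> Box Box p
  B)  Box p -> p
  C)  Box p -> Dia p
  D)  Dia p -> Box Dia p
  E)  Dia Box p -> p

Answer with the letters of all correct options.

Reflexive relations are serial.
(A) Box p -> Box Box p (axiom 4) characterises the transitive frames. Every such R is transitive — valid.
(B) Box p -> p is axiom T, which corresponds to reflexivity. Every such R is reflexive — valid.
(C) axiom D: valid iff R is serial. Every such R is serial — valid.
(D) axiom 5: valid iff R is euclidean. Such an R need not be euclidean — not valid.
(E) Dia Box p -> p is the dual of axiom B; it is valid on a frame exactly when R is symmetric. Such an R need not be symmetric, so not valid.

A, B, C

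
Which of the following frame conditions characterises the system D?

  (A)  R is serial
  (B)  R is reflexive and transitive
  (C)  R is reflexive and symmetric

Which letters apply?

(A) D is sound and complete for exactly this class.
(B) this class determines S4, not D.
(C) this class determines B (= KTB), not D.

A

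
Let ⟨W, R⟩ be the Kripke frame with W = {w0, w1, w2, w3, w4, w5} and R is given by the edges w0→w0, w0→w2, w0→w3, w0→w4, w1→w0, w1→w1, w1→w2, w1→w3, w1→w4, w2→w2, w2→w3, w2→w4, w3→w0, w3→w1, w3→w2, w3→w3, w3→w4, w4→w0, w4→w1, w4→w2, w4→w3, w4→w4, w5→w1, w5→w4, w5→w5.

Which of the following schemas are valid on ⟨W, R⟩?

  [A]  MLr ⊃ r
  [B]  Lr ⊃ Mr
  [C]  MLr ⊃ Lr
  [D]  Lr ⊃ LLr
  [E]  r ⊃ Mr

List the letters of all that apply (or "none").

B, E

R is reflexive: each world relates to itself.
R is not symmetric: w0 R w2 but not w2 R w0.
R is not transitive: w0 R w3 and w3 R w1 but not w0 R w1.
R is not euclidean: w0 R w2 and w0 R w0 but not w2 R w0.
R is serial: every world has an R-successor.
(A) MLr ⊃ r is the dual of axiom B; it is valid on a frame exactly when R is symmetric. R is not symmetric, so not valid.
(B) Lr ⊃ Mr is axiom D, which corresponds to seriality. R is serial — valid.
(C) MLr ⊃ Lr (the dual of axiom 5) characterises the euclidean frames. R is not euclidean — not valid.
(D) axiom 4: valid iff R is transitive. R is not transitive — not valid.
(E) r ⊃ Mr is the dual of axiom T, which corresponds to reflexivity. R is reflexive — valid.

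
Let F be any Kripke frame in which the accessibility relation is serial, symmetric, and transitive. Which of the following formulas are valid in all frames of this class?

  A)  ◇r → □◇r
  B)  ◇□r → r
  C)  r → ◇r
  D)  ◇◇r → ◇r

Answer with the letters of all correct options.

A serial symmetric transitive relation is reflexive (take any v with uRv; symmetry gives vRu and transitivity gives uRu), hence an equivalence relation.
(A) axiom 5: valid iff R is euclidean. Every such R is euclidean — valid.
(B) ◇□r → r (the dual of axiom B) characterises the symmetric frames. Every such R is symmetric — valid.
(C) r → ◇r (the dual of axiom T) characterises the reflexive frames. Every such R is reflexive — valid.
(D) ◇◇r → ◇r is the dual of axiom 4; it is valid on a frame exactly when R is transitive. Every such R is transitive, so valid.

A, B, C, D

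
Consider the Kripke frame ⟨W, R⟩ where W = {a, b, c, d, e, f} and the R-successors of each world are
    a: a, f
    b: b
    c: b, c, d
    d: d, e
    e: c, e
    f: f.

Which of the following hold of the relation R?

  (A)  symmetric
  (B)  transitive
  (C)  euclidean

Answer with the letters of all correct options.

(A) not symmetric: a R f but not f R a.
(B) not transitive: c R d and d R e but not c R e.
(C) not euclidean: a R f and a R a but not f R a.

none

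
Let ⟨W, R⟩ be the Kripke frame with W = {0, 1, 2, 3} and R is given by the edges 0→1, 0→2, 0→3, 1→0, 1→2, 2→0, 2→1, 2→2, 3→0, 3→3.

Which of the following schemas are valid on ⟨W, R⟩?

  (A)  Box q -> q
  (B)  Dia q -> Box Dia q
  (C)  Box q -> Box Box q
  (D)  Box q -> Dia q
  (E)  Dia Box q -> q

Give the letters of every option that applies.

D, E

R is not reflexive: not 0 R 0.
R is symmetric: every R-edge is matched by its reverse.
R is not transitive: 0 R 1 and 1 R 0 but not 0 R 0.
R is not euclidean: 0 R 1 and 0 R 3 but not 1 R 3.
R is serial: every world has an R-successor.
(A) Box q -> q (axiom T) characterises the reflexive frames. R is not reflexive — not valid.
(B) axiom 5: valid iff R is euclidean. R is not euclidean — not valid.
(C) Box q -> Box Box q is axiom 4; it is valid on a frame exactly when R is transitive. R is not transitive, so not valid.
(D) Box q -> Dia q is axiom D, which corresponds to seriality. R is serial — valid.
(E) Dia Box q -> q is the dual of axiom B, which corresponds to symmetry. R is symmetric — valid.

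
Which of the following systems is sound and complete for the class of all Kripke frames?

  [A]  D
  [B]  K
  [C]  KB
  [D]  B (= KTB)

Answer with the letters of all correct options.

B

(A) D is determined by the class of serial frames.
(B) K is determined by exactly this class.
(C) KB is determined by the class of symmetric frames.
(D) B (= KTB) is determined by the class of reflexive and symmetric frames.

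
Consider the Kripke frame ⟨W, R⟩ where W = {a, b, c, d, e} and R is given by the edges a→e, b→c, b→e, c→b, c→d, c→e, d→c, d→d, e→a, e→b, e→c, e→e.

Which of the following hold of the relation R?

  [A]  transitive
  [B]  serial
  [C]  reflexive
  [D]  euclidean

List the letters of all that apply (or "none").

(A) not transitive: a R e and e R a but not a R a.
(B) serial: every world has an R-successor.
(C) not reflexive: not a R a.
(D) not euclidean: c R b and c R d but not b R d.

B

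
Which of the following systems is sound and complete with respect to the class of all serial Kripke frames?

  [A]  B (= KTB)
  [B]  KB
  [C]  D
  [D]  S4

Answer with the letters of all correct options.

C

(A) B (= KTB) is determined by the class of reflexive and symmetric frames.
(B) KB is determined by the class of symmetric frames.
(C) D is determined by exactly this class.
(D) S4 is determined by the class of reflexive and transitive frames.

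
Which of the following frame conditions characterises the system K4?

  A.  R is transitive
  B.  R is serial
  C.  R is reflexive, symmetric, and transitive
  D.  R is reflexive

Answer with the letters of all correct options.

A

(A) K4 is sound and complete for exactly this class.
(B) this class determines D, not K4.
(C) this class determines S5, not K4.
(D) this class determines T (= KT), not K4.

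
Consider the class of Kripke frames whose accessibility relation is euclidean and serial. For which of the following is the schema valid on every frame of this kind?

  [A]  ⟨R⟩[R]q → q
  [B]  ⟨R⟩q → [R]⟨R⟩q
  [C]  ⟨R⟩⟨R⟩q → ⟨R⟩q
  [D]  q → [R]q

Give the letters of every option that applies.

B

(A) the dual of axiom B: valid iff R is symmetric. Such an R need not be symmetric — not valid.
(B) ⟨R⟩q → [R]⟨R⟩q (axiom 5) characterises the euclidean frames. Every such R is euclidean — valid.
(C) ⟨R⟩⟨R⟩q → ⟨R⟩q (the dual of axiom 4) characterises the transitive frames. Such an R need not be transitive — not valid.
(D) q → [R]q is valid only on frames where every R-edge is a self-loop. Such an R need not be a subset of the identity — not valid.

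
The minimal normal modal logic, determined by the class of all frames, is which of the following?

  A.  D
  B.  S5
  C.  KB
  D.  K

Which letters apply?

(A) D is determined by the class of serial frames.
(B) S5 is determined by the class of reflexive, symmetric, and transitive frames.
(C) KB is determined by the class of symmetric frames.
(D) K is determined by exactly this class.

D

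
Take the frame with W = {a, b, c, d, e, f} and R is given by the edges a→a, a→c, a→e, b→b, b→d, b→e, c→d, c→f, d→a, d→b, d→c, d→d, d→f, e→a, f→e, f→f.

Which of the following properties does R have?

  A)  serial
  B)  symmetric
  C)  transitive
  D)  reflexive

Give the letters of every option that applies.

(A) serial: every world has an R-successor.
(B) not symmetric: a R c but not c R a.
(C) not transitive: a R c and c R d but not a R d.
(D) not reflexive: not c R c.

A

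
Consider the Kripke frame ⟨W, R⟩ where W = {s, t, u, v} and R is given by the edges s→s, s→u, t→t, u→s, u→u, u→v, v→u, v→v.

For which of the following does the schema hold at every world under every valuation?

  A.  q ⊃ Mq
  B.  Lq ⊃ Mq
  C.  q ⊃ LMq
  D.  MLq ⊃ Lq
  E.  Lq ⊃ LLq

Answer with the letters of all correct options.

A, B, C

R is reflexive: each world relates to itself.
R is symmetric: every R-edge is matched by its reverse.
R is not transitive: s R u and u R v but not s R v.
R is not euclidean: u R s and u R v but not s R v.
R is serial: every world has an R-successor.
(A) the dual of axiom T: valid iff R is reflexive. R is reflexive — valid.
(B) axiom D: valid iff R is serial. R is serial — valid.
(C) q ⊃ LMq is axiom B; it is valid on a frame exactly when R is symmetric. R is symmetric, so valid.
(D) MLq ⊃ Lq is the dual of axiom 5; it is valid on a frame exactly when R is euclidean. R is not euclidean, so not valid.
(E) Lq ⊃ LLq (axiom 4) characterises the transitive frames. R is not transitive — not valid.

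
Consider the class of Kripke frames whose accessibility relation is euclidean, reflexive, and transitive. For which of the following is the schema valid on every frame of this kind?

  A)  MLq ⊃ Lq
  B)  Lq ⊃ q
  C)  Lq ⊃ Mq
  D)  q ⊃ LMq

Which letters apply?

A relation that is euclidean, reflexive, and transitive is also serial and symmetric.
(A) MLq ⊃ Lq is the dual of axiom 5, which corresponds to the euclidean property. Every such R is euclidean — valid.
(B) axiom T: valid iff R is reflexive. Every such R is reflexive — valid.
(C) Lq ⊃ Mq is axiom D; it is valid on a frame exactly when R is serial. Every such R is serial, so valid.
(D) q ⊃ LMq (axiom B) characterises the symmetric frames. Every such R is symmetric — valid.

A, B, C, D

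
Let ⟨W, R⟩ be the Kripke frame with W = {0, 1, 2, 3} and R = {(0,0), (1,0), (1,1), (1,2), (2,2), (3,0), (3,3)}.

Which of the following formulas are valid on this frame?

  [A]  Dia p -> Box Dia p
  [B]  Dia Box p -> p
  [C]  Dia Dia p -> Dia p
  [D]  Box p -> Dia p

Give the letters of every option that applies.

C, D

R is not symmetric: 1 R 0 but not 0 R 1.
R is transitive: R is closed under composition.
R is not euclidean: 1 R 0 and 1 R 1 but not 0 R 1.
R is serial: every world has an R-successor.
(A) axiom 5: valid iff R is euclidean. R is not euclidean — not valid.
(B) Dia Box p -> p is the dual of axiom B, which corresponds to symmetry. R is not symmetric — not valid.
(C) the dual of axiom 4: valid iff R is transitive. R is transitive — valid.
(D) Box p -> Dia p is axiom D, which corresponds to seriality. R is serial — valid.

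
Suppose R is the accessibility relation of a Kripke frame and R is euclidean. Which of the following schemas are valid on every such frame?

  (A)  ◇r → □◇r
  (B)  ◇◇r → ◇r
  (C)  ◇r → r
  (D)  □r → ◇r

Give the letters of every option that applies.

A

(A) axiom 5: valid iff R is euclidean. Every such R is euclidean — valid.
(B) the dual of axiom 4: valid iff R is transitive. Such an R need not be transitive — not valid.
(C) ◇r → r is the converse of T; it holds exactly when R ⊆ identity. Such an R need not be a subset of the identity — not valid.
(D) □r → ◇r is axiom D; it is valid on a frame exactly when R is serial. Such an R need not be serial, so not valid.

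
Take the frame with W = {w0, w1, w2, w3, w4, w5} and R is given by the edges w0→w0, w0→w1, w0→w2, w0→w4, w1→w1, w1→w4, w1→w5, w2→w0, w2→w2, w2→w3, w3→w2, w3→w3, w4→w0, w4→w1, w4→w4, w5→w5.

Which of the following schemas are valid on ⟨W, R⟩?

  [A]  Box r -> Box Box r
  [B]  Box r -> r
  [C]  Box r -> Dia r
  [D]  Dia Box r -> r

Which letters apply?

B, C

R is reflexive: each world relates to itself.
R is not symmetric: w0 R w1 but not w1 R w0.
R is not transitive: w0 R w1 and w1 R w5 but not w0 R w5.
R is serial: every world has an R-successor.
(A) Box r -> Box Box r (axiom 4) characterises the transitive frames. R is not transitive — not valid.
(B) Box r -> r (axiom T) characterises the reflexive frames. R is reflexive — valid.
(C) Box r -> Dia r is axiom D, which corresponds to seriality. R is serial — valid.
(D) Dia Box r -> r (the dual of axiom B) characterises the symmetric frames. R is not symmetric — not valid.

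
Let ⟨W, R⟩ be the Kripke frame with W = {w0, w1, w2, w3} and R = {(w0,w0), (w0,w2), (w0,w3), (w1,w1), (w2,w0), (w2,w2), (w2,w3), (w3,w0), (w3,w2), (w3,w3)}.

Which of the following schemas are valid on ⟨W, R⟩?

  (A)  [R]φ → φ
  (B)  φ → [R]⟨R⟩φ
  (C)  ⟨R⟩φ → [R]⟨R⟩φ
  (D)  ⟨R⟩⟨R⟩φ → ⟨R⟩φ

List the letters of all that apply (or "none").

A, B, C, D

R is reflexive: each world relates to itself.
R is symmetric: every R-edge is matched by its reverse.
R is transitive: R is closed under composition.
R is euclidean: any two R-successors of the same world are R-related.
(A) [R]φ → φ is axiom T, which corresponds to reflexivity. R is reflexive — valid.
(B) φ → [R]⟨R⟩φ is axiom B; it is valid on a frame exactly when R is symmetric. R is symmetric, so valid.
(C) ⟨R⟩φ → [R]⟨R⟩φ is axiom 5; it is valid on a frame exactly when R is euclidean. R is euclidean, so valid.
(D) ⟨R⟩⟨R⟩φ → ⟨R⟩φ is the dual of axiom 4; it is valid on a frame exactly when R is transitive. R is transitive, so valid.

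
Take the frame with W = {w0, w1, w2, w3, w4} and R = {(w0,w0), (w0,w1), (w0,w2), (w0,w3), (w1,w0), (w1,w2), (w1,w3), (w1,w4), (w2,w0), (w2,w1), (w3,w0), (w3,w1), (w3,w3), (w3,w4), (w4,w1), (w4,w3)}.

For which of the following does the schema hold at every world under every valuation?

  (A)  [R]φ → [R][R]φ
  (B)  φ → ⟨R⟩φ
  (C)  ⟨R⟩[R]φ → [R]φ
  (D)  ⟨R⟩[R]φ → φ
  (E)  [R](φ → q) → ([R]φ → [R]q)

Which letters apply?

D, E

R is not reflexive: not w1 R w1.
R is symmetric: every R-edge is matched by its reverse.
R is not transitive: w0 R w1 and w1 R w4 but not w0 R w4.
R is not euclidean: w0 R w2 and w0 R w3 but not w2 R w3.
(A) [R]φ → [R][R]φ (axiom 4) characterises the transitive frames. R is not transitive — not valid.
(B) the dual of axiom T: valid iff R is reflexive. R is not reflexive — not valid.
(C) the dual of axiom 5: valid iff R is euclidean. R is not euclidean — not valid.
(D) ⟨R⟩[R]φ → φ is the dual of axiom B; it is valid on a frame exactly when R is symmetric. R is symmetric, so valid.
(E) this is just K, valid on every normal frame.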